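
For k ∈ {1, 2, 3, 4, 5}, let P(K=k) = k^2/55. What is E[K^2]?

E[K^2] = Σ k^2·P(K=k)
 = 1·1/55 + 4·4/55 + 9·9/55 + 16·16/55 + 25·5/11
 = 1/55 + 16/55 + 81/55 + 256/55 + 125/11
 = 89/5

17.8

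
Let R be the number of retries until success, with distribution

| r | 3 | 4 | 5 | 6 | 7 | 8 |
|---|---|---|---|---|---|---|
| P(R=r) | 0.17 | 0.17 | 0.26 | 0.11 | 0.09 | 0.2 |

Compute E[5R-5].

E[5R-5] = Σ (5r-5)·P(R=r)
 = 10·0.17 + 15·0.17 + 20·0.26 + 25·0.11 + 30·0.09 + 35·0.2
 = 1.7 + 2.55 + 5.2 + 2.75 + 2.7 + 7
 = 21.9

21.9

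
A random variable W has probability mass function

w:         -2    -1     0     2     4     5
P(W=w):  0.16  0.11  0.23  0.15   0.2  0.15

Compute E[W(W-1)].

6.88

E[W(W-1)] = Σ w(w-1)·P(W=w)
 = 6·0.16 + 2·0.11 + 0·0.23 + 2·0.15 + 12·0.2 + 20·0.15
 = 0.96 + 0.22 + 0 + 0.3 + 2.4 + 3
 = 6.88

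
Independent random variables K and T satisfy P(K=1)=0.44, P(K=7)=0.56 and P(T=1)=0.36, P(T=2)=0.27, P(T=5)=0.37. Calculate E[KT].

E[KT] = Σ_k Σ_t kt · P(K=k)P(T=t)
 = 1·0.1584 + 2·0.1188 + 5·0.1628 + 7·0.2016 + 14·0.1512 + 35·0.2072
 = 0.1584 + 0.2376 + 0.814 + 1.4112 + 2.1168 + 7.252
 = 11.99

11.99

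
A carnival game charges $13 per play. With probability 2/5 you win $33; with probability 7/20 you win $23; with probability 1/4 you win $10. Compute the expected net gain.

E[payout] = 33·2/5 + 23·7/20 + 10·1/4
 = 66/5 + 161/20 + 5/2
 = 95/4
Net = 95/4 - 13 = 43/4

10.75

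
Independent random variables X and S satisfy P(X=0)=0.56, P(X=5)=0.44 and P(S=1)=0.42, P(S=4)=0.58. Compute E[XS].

6.028

E[XS] = Σ_x Σ_s xs · P(X=x)P(S=s)
 = 0·0.2352 + 0·0.3248 + 5·0.1848 + 20·0.2552
 = 0 + 0 + 0.924 + 5.104
 = 6.028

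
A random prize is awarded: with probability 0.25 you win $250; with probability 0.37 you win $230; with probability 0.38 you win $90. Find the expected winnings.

E[payout] = 250·0.25 + 230·0.37 + 90·0.38
 = 62.5 + 85.1 + 34.2
 = 181.8

181.8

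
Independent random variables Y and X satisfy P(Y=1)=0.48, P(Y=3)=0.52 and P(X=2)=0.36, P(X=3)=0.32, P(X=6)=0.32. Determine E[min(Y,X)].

E[min(Y,X)] = Σ_y Σ_x min(y,x) · P(Y=y)P(X=x)
 = 1·0.1728 + 1·0.1536 + 1·0.1536 + 2·0.1872 + 3·0.1664 + 3·0.1664
 = 0.1728 + 0.1536 + 0.1536 + 0.3744 + 0.4992 + 0.4992
 = 1.8528

1.8528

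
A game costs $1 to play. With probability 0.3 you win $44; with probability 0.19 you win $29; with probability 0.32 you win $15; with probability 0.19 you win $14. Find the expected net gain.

E[payout] = 44·0.3 + 29·0.19 + 15·0.32 + 14·0.19
 = 13.2 + 5.51 + 4.8 + 2.66
 = 26.17
Net = 26.17 - 1 = 25.17

25.17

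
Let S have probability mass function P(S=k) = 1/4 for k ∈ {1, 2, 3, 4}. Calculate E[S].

E[S] = Σ s·P(S=s)
 = 1·1/4 + 2·1/4 + 3·1/4 + 4·1/4
 = 1/4 + 1/2 + 3/4 + 1
 = 5/2

2.5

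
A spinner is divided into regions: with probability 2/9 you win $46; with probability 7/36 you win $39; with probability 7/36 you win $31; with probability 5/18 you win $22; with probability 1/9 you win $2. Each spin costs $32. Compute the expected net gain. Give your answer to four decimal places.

E[payout] = 46·2/9 + 39·7/36 + 31·7/36 + 22·5/18 + 2·1/9
 = 92/9 + 91/12 + 217/36 + 55/9 + 2/9
 = 181/6
Net = 181/6 - 32 = -11/6

-1.8333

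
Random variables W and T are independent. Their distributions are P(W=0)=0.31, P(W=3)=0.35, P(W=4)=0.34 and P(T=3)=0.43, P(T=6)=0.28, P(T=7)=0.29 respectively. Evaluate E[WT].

12.05

E[WT] = Σ_w Σ_t wt · P(W=w)P(T=t)
 = 0·0.1333 + 0·0.0868 + 0·0.0899 + 9·0.1505 + 18·0.098 + 21·0.1015 + 12·0.1462 + 24·0.0952 + 28·0.0986
 = 0 + 0 + 0 + 1.3545 + 1.764 + 2.1315 + 1.7544 + 2.2848 + 2.7608
 = 12.05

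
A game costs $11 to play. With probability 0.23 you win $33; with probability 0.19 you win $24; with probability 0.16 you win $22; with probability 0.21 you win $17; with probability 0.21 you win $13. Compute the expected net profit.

E[payout] = 33·0.23 + 24·0.19 + 22·0.16 + 17·0.21 + 13·0.21
 = 7.59 + 4.56 + 3.52 + 3.57 + 2.73
 = 21.97
Net = 21.97 - 11 = 10.97

10.97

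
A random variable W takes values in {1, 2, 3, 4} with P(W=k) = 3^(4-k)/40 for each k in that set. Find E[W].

E[W] = Σ w·P(W=w)
 = 1·27/40 + 2·9/40 + 3·3/40 + 4·1/40
 = 27/40 + 9/20 + 9/40 + 1/10
 = 29/20

1.45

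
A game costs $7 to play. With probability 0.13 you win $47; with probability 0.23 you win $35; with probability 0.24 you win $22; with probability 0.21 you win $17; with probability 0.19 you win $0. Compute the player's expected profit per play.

16.01

E[payout] = 47·0.13 + 35·0.23 + 22·0.24 + 17·0.21 + 0·0.19
 = 6.11 + 8.05 + 5.28 + 3.57 + 0
 = 23.01
Net = 23.01 - 7 = 16.01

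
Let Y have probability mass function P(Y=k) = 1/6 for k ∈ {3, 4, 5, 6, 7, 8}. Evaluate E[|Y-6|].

E[|Y-6|] = Σ |y-6|·P(Y=y)
 = 3·1/6 + 2·1/6 + 1·1/6 + 0·1/6 + 1·1/6 + 2·1/6
 = 1/2 + 1/3 + 1/6 + 0 + 1/6 + 1/3
 = 3/2

1.5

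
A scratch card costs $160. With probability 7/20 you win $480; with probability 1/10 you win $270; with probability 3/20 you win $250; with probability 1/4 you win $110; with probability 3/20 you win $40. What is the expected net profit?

106

E[payout] = 480·7/20 + 270·1/10 + 250·3/20 + 110·1/4 + 40·3/20
 = 168 + 27 + 75/2 + 55/2 + 6
 = 266
Net = 266 - 160 = 106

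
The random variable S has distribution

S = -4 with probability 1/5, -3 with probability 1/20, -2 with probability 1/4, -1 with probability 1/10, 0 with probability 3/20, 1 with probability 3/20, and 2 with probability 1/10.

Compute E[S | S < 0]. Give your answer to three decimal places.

-2.583

P(S < 0) = 1/5 + 1/20 + 1/4 + 1/10 = 3/5.
E[S | S < 0] = [(-4)·1/5 + (-3)·1/20 + (-2)·1/4 + (-1)·1/10] / (3/5)
 = -31/20 / (3/5)
 = -31/12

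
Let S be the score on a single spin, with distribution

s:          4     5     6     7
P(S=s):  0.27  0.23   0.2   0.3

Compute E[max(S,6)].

6.3

E[max(S,6)] = Σ max(s,6)·P(S=s)
 = 6·0.27 + 6·0.23 + 6·0.2 + 7·0.3
 = 1.62 + 1.38 + 1.2 + 2.1
 = 6.3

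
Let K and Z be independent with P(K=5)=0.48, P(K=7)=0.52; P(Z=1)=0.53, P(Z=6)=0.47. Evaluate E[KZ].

20.234

E[KZ] = Σ_k Σ_z kz · P(K=k)P(Z=z)
 = 5·0.2544 + 30·0.2256 + 7·0.2756 + 42·0.2444
 = 1.272 + 6.768 + 1.9292 + 10.2648
 = 20.234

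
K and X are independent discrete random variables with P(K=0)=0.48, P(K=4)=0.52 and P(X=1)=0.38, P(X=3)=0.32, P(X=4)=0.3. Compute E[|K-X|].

E[|K-X|] = Σ_k Σ_x |k-x| · P(K=k)P(X=x)
 = 1·0.1824 + 3·0.1536 + 4·0.144 + 3·0.1976 + 1·0.1664 + 0·0.156
 = 0.1824 + 0.4608 + 0.576 + 0.5928 + 0.1664 + 0
 = 1.9784

1.9784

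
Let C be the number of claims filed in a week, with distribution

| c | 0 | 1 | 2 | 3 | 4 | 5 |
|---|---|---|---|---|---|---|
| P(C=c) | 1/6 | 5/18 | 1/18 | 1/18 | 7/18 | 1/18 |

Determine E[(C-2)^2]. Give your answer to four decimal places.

3.0556

E[(C-2)^2] = Σ (c-2)^2·P(C=c)
 = 4·1/6 + 1·5/18 + 0·1/18 + 1·1/18 + 4·7/18 + 9·1/18
 = 2/3 + 5/18 + 0 + 1/18 + 14/9 + 1/2
 = 55/18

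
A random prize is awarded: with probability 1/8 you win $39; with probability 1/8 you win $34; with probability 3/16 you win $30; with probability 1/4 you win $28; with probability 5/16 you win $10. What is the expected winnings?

24.875

E[payout] = 39·1/8 + 34·1/8 + 30·3/16 + 28·1/4 + 10·5/16
 = 39/8 + 17/4 + 45/8 + 7 + 25/8
 = 199/8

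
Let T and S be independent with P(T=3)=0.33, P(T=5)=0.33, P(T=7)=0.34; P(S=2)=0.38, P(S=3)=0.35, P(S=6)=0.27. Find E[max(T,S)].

5.3764

E[max(T,S)] = Σ_t Σ_s max(t,s) · P(T=t)P(S=s)
 = 3·0.1254 + 3·0.1155 + 6·0.0891 + 5·0.1254 + 5·0.1155 + 6·0.0891 + 7·0.1292 + 7·0.119 + 7·0.0918
 = 0.3762 + 0.3465 + 0.5346 + 0.627 + 0.5775 + 0.5346 + 0.9044 + 0.833 + 0.6426
 = 5.3764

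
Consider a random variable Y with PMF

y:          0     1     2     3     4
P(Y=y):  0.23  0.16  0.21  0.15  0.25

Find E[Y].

E[Y] = Σ y·P(Y=y)
 = 0·0.23 + 1·0.16 + 2·0.21 + 3·0.15 + 4·0.25
 = 0 + 0.16 + 0.42 + 0.45 + 1
 = 2.03

2.03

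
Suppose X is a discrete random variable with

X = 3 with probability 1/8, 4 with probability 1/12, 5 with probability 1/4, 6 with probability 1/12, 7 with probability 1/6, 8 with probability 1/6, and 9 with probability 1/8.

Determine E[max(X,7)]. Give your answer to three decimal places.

7.417

E[max(X,7)] = Σ max(x,7)·P(X=x)
 = 7·1/8 + 7·1/12 + 7·1/4 + 7·1/12 + 7·1/6 + 8·1/6 + 9·1/8
 = 7/8 + 7/12 + 7/4 + 7/12 + 7/6 + 4/3 + 9/8
 = 89/12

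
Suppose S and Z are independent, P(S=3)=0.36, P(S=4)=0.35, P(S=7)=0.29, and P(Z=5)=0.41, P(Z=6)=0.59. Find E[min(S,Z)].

4.1011

E[min(S,Z)] = Σ_s Σ_z min(s,z) · P(S=s)P(Z=z)
 = 3·0.1476 + 3·0.2124 + 4·0.1435 + 4·0.2065 + 5·0.1189 + 6·0.1711
 = 0.4428 + 0.6372 + 0.574 + 0.826 + 0.5945 + 1.0266
 = 4.1011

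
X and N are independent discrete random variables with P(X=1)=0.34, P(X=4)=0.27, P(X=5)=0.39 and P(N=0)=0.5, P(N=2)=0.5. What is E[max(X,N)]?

E[max(X,N)] = Σ_x Σ_n max(x,n) · P(X=x)P(N=n)
 = 1·0.17 + 2·0.17 + 4·0.135 + 4·0.135 + 5·0.195 + 5·0.195
 = 0.17 + 0.34 + 0.54 + 0.54 + 0.975 + 0.975
 = 3.54

3.54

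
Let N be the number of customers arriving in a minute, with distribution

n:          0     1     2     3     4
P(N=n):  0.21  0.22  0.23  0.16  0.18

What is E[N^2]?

5.46

E[N^2] = Σ n^2·P(N=n)
 = 0·0.21 + 1·0.22 + 4·0.23 + 9·0.16 + 16·0.18
 = 0 + 0.22 + 0.92 + 1.44 + 2.88
 = 5.46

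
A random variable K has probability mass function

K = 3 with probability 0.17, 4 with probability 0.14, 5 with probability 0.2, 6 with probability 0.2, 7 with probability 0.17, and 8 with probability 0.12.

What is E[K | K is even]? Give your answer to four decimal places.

5.9130

P(K is even) = 0.14 + 0.2 + 0.12 = 0.46.
E[K | K is even] = [4·0.14 + 6·0.2 + 8·0.12] / 0.46
 = 2.72 / 0.46
 = 136/23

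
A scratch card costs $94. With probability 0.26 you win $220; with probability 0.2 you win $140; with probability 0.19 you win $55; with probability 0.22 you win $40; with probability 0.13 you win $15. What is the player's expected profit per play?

12.4

E[payout] = 220·0.26 + 140·0.2 + 55·0.19 + 40·0.22 + 15·0.13
 = 57.2 + 28 + 10.45 + 8.8 + 1.95
 = 106.4
Net = 106.4 - 94 = 12.4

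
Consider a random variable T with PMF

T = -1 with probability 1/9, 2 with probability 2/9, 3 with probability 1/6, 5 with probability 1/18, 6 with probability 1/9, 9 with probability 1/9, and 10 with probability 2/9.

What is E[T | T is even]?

P(T is even) = 2/9 + 1/9 + 2/9 = 5/9.
E[T | T is even] = [2·2/9 + 6·1/9 + 10·2/9] / (5/9)
 = 10/3 / (5/9)
 = 6

6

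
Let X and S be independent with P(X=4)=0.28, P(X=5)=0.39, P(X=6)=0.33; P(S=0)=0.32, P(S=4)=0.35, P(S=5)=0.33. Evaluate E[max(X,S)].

E[max(X,S)] = Σ_x Σ_s max(x,s) · P(X=x)P(S=s)
 = 4·0.0896 + 4·0.098 + 5·0.0924 + 5·0.1248 + 5·0.1365 + 5·0.1287 + 6·0.1056 + 6·0.1155 + 6·0.1089
 = 0.3584 + 0.392 + 0.462 + 0.624 + 0.6825 + 0.6435 + 0.6336 + 0.693 + 0.6534
 = 5.1424

5.1424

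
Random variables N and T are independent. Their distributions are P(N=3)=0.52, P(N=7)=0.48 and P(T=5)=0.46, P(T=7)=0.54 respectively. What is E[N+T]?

11

E[N+T] = Σ_n Σ_t (n+t) · P(N=n)P(T=t)
 = 8·0.2392 + 10·0.2808 + 12·0.2208 + 14·0.2592
 = 1.9136 + 2.808 + 2.6496 + 3.6288
 = 11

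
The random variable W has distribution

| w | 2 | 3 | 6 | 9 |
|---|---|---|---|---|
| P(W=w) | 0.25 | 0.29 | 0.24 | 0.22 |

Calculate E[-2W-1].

-10.58

E[-2W-1] = Σ (-2w-1)·P(W=w)
 = (-5)·0.25 + (-7)·0.29 + (-13)·0.24 + (-19)·0.22
 = (-1.25) + (-2.03) + (-3.12) + (-4.18)
 = -10.58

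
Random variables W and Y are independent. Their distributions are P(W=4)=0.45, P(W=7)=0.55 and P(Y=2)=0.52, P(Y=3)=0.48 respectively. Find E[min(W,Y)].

2.48

E[min(W,Y)] = Σ_w Σ_y min(w,y) · P(W=w)P(Y=y)
 = 2·0.234 + 3·0.216 + 2·0.286 + 3·0.264
 = 0.468 + 0.648 + 0.572 + 0.792
 = 2.48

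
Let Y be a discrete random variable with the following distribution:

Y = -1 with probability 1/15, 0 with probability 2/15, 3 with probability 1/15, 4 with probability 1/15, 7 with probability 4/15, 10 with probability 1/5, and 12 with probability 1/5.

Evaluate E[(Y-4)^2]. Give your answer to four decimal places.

26.2667

E[(Y-4)^2] = Σ (y-4)^2·P(Y=y)
 = 25·1/15 + 16·2/15 + 1·1/15 + 0·1/15 + 9·4/15 + 36·1/5 + 64·1/5
 = 5/3 + 32/15 + 1/15 + 0 + 12/5 + 36/5 + 64/5
 = 394/15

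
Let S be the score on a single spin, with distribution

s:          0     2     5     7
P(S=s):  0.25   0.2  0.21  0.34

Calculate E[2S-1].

6.66

E[2S-1] = Σ (2s-1)·P(S=s)
 = (-1)·0.25 + 3·0.2 + 9·0.21 + 13·0.34
 = (-0.25) + 0.6 + 1.89 + 4.42
 = 6.66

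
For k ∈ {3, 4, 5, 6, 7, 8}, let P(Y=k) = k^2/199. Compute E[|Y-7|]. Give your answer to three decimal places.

1.176

E[|Y-7|] = Σ |y-7|·P(Y=y)
 = 4·9/199 + 3·16/199 + 2·25/199 + 1·36/199 + 0·49/199 + 1·64/199
 = 36/199 + 48/199 + 50/199 + 36/199 + 0 + 64/199
 = 234/199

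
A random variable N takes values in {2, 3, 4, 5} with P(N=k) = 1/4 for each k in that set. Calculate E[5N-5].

12.5

E[5N-5] = Σ (5n-5)·P(N=n)
 = 5·1/4 + 10·1/4 + 15·1/4 + 20·1/4
 = 5/4 + 5/2 + 15/4 + 5
 = 25/2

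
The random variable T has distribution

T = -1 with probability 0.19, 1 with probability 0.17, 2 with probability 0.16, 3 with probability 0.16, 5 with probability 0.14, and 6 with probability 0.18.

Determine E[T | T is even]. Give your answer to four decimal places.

P(T is even) = 0.16 + 0.18 = 0.34.
E[T | T is even] = [2·0.16 + 6·0.18] / 0.34
 = 1.4 / 0.34
 = 70/17

4.1176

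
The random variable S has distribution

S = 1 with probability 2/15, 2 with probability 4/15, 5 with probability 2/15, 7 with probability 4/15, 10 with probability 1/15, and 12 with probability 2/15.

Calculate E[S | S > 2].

8

P(S > 2) = 2/15 + 4/15 + 1/15 + 2/15 = 3/5.
E[S | S > 2] = [5·2/15 + 7·4/15 + 10·1/15 + 12·2/15] / (3/5)
 = 24/5 / (3/5)
 = 8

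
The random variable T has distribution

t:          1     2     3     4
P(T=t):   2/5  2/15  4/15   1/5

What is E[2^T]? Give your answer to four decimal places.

6.6667

E[2^T] = Σ 2^t·P(T=t)
 = 2·2/5 + 4·2/15 + 8·4/15 + 16·1/5
 = 4/5 + 8/15 + 32/15 + 16/5
 = 20/3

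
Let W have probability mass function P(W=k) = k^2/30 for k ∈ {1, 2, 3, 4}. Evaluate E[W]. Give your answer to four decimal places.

E[W] = Σ w·P(W=w)
 = 1·1/30 + 2·2/15 + 3·3/10 + 4·8/15
 = 1/30 + 4/15 + 9/10 + 32/15
 = 10/3

3.3333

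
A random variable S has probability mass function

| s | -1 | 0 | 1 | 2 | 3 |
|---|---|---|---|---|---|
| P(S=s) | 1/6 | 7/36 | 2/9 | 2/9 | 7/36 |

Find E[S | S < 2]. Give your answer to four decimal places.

P(S < 2) = 1/6 + 7/36 + 2/9 = 7/12.
E[S | S < 2] = [(-1)·1/6 + 0·7/36 + 1·2/9] / (7/12)
 = 1/18 / (7/12)
 = 2/21

0.0952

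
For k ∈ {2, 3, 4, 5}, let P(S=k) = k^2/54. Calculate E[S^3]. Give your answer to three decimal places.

E[S^3] = Σ s^3·P(S=s)
 = 8·2/27 + 27·1/6 + 64·8/27 + 125·25/54
 = 16/27 + 9/2 + 512/27 + 3125/54
 = 2212/27

81.926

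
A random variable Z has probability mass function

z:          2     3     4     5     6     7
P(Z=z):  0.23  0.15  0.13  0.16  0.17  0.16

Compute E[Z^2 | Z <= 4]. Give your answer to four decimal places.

P(Z <= 4) = 0.23 + 0.15 + 0.13 = 0.51.
E[Z^2 | Z <= 4] = [4·0.23 + 9·0.15 + 16·0.13] / 0.51
 = 4.35 / 0.51
 = 145/17

8.5294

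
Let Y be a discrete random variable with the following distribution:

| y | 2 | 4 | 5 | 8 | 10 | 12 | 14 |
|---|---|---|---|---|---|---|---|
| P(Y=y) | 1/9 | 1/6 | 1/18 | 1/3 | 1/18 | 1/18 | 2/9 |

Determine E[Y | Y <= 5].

3.5

P(Y <= 5) = 1/9 + 1/6 + 1/18 = 1/3.
E[Y | Y <= 5] = [2·1/9 + 4·1/6 + 5·1/18] / (1/3)
 = 7/6 / (1/3)
 = 7/2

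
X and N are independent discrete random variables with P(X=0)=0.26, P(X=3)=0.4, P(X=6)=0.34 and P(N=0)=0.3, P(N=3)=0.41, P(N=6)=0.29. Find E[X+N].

6.21

E[X+N] = Σ_x Σ_n (x+n) · P(X=x)P(N=n)
 = 0·0.078 + 3·0.1066 + 6·0.0754 + 3·0.12 + 6·0.164 + 9·0.116 + 6·0.102 + 9·0.1394 + 12·0.0986
 = 0 + 0.3198 + 0.4524 + 0.36 + 0.984 + 1.044 + 0.612 + 1.2546 + 1.1832
 = 6.21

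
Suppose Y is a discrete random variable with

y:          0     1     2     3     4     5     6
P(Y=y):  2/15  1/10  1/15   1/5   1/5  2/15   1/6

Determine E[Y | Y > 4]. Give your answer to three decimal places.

5.556

P(Y > 4) = 2/15 + 1/6 = 3/10.
E[Y | Y > 4] = [5·2/15 + 6·1/6] / (3/10)
 = 5/3 / (3/10)
 = 50/9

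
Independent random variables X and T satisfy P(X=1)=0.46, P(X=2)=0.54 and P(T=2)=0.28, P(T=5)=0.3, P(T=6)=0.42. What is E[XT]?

E[XT] = Σ_x Σ_t xt · P(X=x)P(T=t)
 = 2·0.1288 + 5·0.138 + 6·0.1932 + 4·0.1512 + 10·0.162 + 12·0.2268
 = 0.2576 + 0.69 + 1.1592 + 0.6048 + 1.62 + 2.7216
 = 7.0532

7.0532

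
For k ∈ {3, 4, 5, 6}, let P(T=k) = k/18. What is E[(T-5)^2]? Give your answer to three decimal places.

E[(T-5)^2] = Σ (t-5)^2·P(T=t)
 = 4·1/6 + 1·2/9 + 0·5/18 + 1·1/3
 = 2/3 + 2/9 + 0 + 1/3
 = 11/9

1.222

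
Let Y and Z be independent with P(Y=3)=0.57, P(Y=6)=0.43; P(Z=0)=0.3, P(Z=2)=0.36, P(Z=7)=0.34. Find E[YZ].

13.299

E[YZ] = Σ_y Σ_z yz · P(Y=y)P(Z=z)
 = 0·0.171 + 6·0.2052 + 21·0.1938 + 0·0.129 + 12·0.1548 + 42·0.1462
 = 0 + 1.2312 + 4.0698 + 0 + 1.8576 + 6.1404
 = 13.299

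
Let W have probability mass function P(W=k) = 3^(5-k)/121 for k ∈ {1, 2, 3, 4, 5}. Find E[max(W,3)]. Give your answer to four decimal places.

3.0413

E[max(W,3)] = Σ max(w,3)·P(W=w)
 = 3·81/121 + 3·27/121 + 3·9/121 + 4·3/121 + 5·1/121
 = 243/121 + 81/121 + 27/121 + 12/121 + 5/121
 = 368/121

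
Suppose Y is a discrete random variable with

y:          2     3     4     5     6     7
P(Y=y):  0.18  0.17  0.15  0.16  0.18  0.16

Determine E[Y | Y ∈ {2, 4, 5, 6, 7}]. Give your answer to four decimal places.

P(Y ∈ {2, 4, 5, 6, 7}) = 0.18 + 0.15 + 0.16 + 0.18 + 0.16 = 0.83.
E[Y | Y ∈ {2, 4, 5, 6, 7}] = [2·0.18 + 4·0.15 + 5·0.16 + 6·0.18 + 7·0.16] / 0.83
 = 3.96 / 0.83
 = 396/83

4.7711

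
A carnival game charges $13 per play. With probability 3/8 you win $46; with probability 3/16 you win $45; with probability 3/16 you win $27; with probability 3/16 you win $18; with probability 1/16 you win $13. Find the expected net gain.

E[payout] = 46·3/8 + 45·3/16 + 27·3/16 + 18·3/16 + 13·1/16
 = 69/4 + 135/16 + 81/16 + 27/8 + 13/16
 = 559/16
Net = 559/16 - 13 = 351/16

21.9375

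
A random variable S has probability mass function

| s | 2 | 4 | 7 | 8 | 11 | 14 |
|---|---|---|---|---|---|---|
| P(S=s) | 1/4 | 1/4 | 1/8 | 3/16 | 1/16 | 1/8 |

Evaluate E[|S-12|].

6.1875

E[|S-12|] = Σ |s-12|·P(S=s)
 = 10·1/4 + 8·1/4 + 5·1/8 + 4·3/16 + 1·1/16 + 2·1/8
 = 5/2 + 2 + 5/8 + 3/4 + 1/16 + 1/4
 = 99/16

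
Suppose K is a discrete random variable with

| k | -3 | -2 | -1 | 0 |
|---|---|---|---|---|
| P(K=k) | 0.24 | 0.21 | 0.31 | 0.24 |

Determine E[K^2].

E[K^2] = Σ k^2·P(K=k)
 = 9·0.24 + 4·0.21 + 1·0.31 + 0·0.24
 = 2.16 + 0.84 + 0.31 + 0
 = 3.31

3.31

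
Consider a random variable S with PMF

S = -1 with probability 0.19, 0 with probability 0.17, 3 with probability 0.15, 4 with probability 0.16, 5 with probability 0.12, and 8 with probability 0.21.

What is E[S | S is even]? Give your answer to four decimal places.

P(S is even) = 0.17 + 0.16 + 0.21 = 0.54.
E[S | S is even] = [0·0.17 + 4·0.16 + 8·0.21] / 0.54
 = 2.32 / 0.54
 = 116/27

4.2963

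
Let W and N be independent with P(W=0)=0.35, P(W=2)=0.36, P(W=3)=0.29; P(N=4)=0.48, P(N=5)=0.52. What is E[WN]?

E[WN] = Σ_w Σ_n wn · P(W=w)P(N=n)
 = 0·0.168 + 0·0.182 + 8·0.1728 + 10·0.1872 + 12·0.1392 + 15·0.1508
 = 0 + 0 + 1.3824 + 1.872 + 1.6704 + 2.262
 = 7.1868

7.1868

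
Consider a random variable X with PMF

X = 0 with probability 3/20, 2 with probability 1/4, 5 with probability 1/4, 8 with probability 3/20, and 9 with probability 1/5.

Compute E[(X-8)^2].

21.05

E[(X-8)^2] = Σ (x-8)^2·P(X=x)
 = 64·3/20 + 36·1/4 + 9·1/4 + 0·3/20 + 1·1/5
 = 48/5 + 9 + 9/4 + 0 + 1/5
 = 421/20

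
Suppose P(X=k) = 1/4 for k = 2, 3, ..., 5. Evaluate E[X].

3.5

E[X] = Σ x·P(X=x)
 = 2·1/4 + 3·1/4 + 4·1/4 + 5·1/4
 = 1/2 + 3/4 + 1 + 5/4
 = 7/2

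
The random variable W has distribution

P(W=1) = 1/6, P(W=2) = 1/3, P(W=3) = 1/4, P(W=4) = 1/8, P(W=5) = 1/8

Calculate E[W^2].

8.875

E[W^2] = Σ w^2·P(W=w)
 = 1·1/6 + 4·1/3 + 9·1/4 + 16·1/8 + 25·1/8
 = 1/6 + 4/3 + 9/4 + 2 + 25/8
 = 71/8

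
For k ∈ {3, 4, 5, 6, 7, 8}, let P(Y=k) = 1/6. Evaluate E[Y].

E[Y] = Σ y·P(Y=y)
 = 3·1/6 + 4·1/6 + 5·1/6 + 6·1/6 + 7·1/6 + 8·1/6
 = 1/2 + 2/3 + 5/6 + 1 + 7/6 + 4/3
 = 11/2

5.5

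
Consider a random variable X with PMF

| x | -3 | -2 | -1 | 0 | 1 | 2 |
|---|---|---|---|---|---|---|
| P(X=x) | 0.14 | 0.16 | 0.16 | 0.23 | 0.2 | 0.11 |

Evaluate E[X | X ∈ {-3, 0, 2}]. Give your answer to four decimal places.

-0.4167

P(X ∈ {-3, 0, 2}) = 0.14 + 0.23 + 0.11 = 0.48.
E[X | X ∈ {-3, 0, 2}] = [(-3)·0.14 + 0·0.23 + 2·0.11] / 0.48
 = -0.2 / 0.48
 = -5/12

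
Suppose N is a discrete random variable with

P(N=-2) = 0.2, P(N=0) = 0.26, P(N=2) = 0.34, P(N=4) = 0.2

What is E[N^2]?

5.36

E[N^2] = Σ n^2·P(N=n)
 = 4·0.2 + 0·0.26 + 4·0.34 + 16·0.2
 = 0.8 + 0 + 1.36 + 3.2
 = 5.36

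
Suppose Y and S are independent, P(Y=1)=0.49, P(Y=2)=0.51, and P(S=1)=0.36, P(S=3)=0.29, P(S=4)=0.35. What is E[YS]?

3.9713

E[YS] = Σ_y Σ_s ys · P(Y=y)P(S=s)
 = 1·0.1764 + 3·0.1421 + 4·0.1715 + 2·0.1836 + 6·0.1479 + 8·0.1785
 = 0.1764 + 0.4263 + 0.686 + 0.3672 + 0.8874 + 1.428
 = 3.9713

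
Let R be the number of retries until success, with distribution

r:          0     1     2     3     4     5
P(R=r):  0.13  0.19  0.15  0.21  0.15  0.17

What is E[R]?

E[R] = Σ r·P(R=r)
 = 0·0.13 + 1·0.19 + 2·0.15 + 3·0.21 + 4·0.15 + 5·0.17
 = 0 + 0.19 + 0.3 + 0.63 + 0.6 + 0.85
 = 2.57

2.57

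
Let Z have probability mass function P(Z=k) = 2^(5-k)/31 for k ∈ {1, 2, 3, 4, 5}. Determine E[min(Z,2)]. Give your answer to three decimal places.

1.484

E[min(Z,2)] = Σ min(z,2)·P(Z=z)
 = 1·16/31 + 2·8/31 + 2·4/31 + 2·2/31 + 2·1/31
 = 16/31 + 16/31 + 8/31 + 4/31 + 2/31
 = 46/31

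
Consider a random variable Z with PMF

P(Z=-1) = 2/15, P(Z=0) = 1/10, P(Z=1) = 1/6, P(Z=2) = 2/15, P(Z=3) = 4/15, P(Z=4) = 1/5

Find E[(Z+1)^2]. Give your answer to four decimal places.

11.2333

E[(Z+1)^2] = Σ (z+1)^2·P(Z=z)
 = 0·2/15 + 1·1/10 + 4·1/6 + 9·2/15 + 16·4/15 + 25·1/5
 = 0 + 1/10 + 2/3 + 6/5 + 64/15 + 5
 = 337/30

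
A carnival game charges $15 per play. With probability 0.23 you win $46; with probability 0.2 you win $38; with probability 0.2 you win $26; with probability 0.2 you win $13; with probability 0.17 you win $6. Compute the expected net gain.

12

E[payout] = 46·0.23 + 38·0.2 + 26·0.2 + 13·0.2 + 6·0.17
 = 10.58 + 7.6 + 5.2 + 2.6 + 1.02
 = 27
Net = 27 - 15 = 12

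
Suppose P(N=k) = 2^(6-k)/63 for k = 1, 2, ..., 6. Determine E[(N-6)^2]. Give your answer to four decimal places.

18.1905

E[(N-6)^2] = Σ (n-6)^2·P(N=n)
 = 25·32/63 + 16·16/63 + 9·8/63 + 4·4/63 + 1·2/63 + 0·1/63
 = 800/63 + 256/63 + 8/7 + 16/63 + 2/63 + 0
 = 382/21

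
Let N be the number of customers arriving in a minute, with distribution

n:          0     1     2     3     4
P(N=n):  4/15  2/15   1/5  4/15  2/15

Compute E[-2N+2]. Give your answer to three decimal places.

-1.733

E[-2N+2] = Σ (-2n+2)·P(N=n)
 = 2·4/15 + 0·2/15 + (-2)·1/5 + (-4)·4/15 + (-6)·2/15
 = 8/15 + 0 + (-2/5) + (-16/15) + (-4/5)
 = -26/15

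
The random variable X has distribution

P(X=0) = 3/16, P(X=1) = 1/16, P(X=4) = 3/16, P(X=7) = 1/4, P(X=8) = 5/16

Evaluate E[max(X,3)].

E[max(X,3)] = Σ max(x,3)·P(X=x)
 = 3·3/16 + 3·1/16 + 4·3/16 + 7·1/4 + 8·5/16
 = 9/16 + 3/16 + 3/4 + 7/4 + 5/2
 = 23/4

5.75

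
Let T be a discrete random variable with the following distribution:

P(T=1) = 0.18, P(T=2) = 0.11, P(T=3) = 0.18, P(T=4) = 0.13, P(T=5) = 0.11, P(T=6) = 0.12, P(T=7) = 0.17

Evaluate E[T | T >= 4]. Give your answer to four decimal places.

5.6226

P(T >= 4) = 0.13 + 0.11 + 0.12 + 0.17 = 0.53.
E[T | T >= 4] = [4·0.13 + 5·0.11 + 6·0.12 + 7·0.17] / 0.53
 = 2.98 / 0.53
 = 298/53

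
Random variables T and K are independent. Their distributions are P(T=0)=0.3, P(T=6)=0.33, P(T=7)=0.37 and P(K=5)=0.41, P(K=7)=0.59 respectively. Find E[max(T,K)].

E[max(T,K)] = Σ_t Σ_k max(t,k) · P(T=t)P(K=k)
 = 5·0.123 + 7·0.177 + 6·0.1353 + 7·0.1947 + 7·0.1517 + 7·0.2183
 = 0.615 + 1.239 + 0.8118 + 1.3629 + 1.0619 + 1.5281
 = 6.6187

6.6187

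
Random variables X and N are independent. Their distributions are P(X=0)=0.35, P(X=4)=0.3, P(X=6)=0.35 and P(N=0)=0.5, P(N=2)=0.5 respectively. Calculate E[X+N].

E[X+N] = Σ_x Σ_n (x+n) · P(X=x)P(N=n)
 = 0·0.175 + 2·0.175 + 4·0.15 + 6·0.15 + 6·0.175 + 8·0.175
 = 0 + 0.35 + 0.6 + 0.9 + 1.05 + 1.4
 = 4.3

4.3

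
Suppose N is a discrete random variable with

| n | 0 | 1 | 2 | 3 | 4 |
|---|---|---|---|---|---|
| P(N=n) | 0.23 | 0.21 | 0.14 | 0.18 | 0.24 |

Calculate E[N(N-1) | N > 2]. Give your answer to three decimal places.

9.429

P(N > 2) = 0.18 + 0.24 = 0.42.
E[N(N-1) | N > 2] = [6·0.18 + 12·0.24] / 0.42
 = 3.96 / 0.42
 = 66/7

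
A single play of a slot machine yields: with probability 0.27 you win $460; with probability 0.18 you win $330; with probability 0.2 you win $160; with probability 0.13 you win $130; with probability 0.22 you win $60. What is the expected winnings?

E[payout] = 460·0.27 + 330·0.18 + 160·0.2 + 130·0.13 + 60·0.22
 = 124.2 + 59.4 + 32 + 16.9 + 13.2
 = 245.7

245.7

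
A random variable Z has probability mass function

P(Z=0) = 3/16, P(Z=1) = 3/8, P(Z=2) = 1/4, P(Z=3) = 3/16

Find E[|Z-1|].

0.8125

E[|Z-1|] = Σ |z-1|·P(Z=z)
 = 1·3/16 + 0·3/8 + 1·1/4 + 2·3/16
 = 3/16 + 0 + 1/4 + 3/8
 = 13/16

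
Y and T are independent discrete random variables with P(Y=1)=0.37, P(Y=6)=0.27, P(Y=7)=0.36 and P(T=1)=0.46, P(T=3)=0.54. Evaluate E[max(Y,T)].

E[max(Y,T)] = Σ_y Σ_t max(y,t) · P(Y=y)P(T=t)
 = 1·0.1702 + 3·0.1998 + 6·0.1242 + 6·0.1458 + 7·0.1656 + 7·0.1944
 = 0.1702 + 0.5994 + 0.7452 + 0.8748 + 1.1592 + 1.3608
 = 4.9096

4.9096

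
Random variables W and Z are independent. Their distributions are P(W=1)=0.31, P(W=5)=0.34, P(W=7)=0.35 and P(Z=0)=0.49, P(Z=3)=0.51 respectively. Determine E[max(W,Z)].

E[max(W,Z)] = Σ_w Σ_z max(w,z) · P(W=w)P(Z=z)
 = 1·0.1519 + 3·0.1581 + 5·0.1666 + 5·0.1734 + 7·0.1715 + 7·0.1785
 = 0.1519 + 0.4743 + 0.833 + 0.867 + 1.2005 + 1.2495
 = 4.7762

4.7762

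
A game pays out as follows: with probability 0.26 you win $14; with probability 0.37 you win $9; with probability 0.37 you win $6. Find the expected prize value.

9.19

E[payout] = 14·0.26 + 9·0.37 + 6·0.37
 = 3.64 + 3.33 + 2.22
 = 9.19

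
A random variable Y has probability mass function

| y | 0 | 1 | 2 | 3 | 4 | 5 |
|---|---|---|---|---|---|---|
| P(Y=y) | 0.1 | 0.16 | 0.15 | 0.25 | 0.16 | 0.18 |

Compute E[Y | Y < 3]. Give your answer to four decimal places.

P(Y < 3) = 0.1 + 0.16 + 0.15 = 0.41.
E[Y | Y < 3] = [0·0.1 + 1·0.16 + 2·0.15] / 0.41
 = 0.46 / 0.41
 = 46/41

1.1220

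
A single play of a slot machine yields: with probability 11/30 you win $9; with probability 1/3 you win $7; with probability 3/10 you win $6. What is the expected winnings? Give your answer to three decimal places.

E[payout] = 9·11/30 + 7·1/3 + 6·3/10
 = 33/10 + 7/3 + 9/5
 = 223/30

7.433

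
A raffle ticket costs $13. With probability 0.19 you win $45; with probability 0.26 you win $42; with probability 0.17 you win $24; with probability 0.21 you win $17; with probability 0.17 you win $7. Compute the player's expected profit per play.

E[payout] = 45·0.19 + 42·0.26 + 24·0.17 + 17·0.21 + 7·0.17
 = 8.55 + 10.92 + 4.08 + 3.57 + 1.19
 = 28.31
Net = 28.31 - 13 = 15.31

15.31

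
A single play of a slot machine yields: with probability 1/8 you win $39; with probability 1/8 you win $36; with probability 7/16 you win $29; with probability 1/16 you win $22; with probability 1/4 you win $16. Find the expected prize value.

E[payout] = 39·1/8 + 36·1/8 + 29·7/16 + 22·1/16 + 16·1/4
 = 39/8 + 9/2 + 203/16 + 11/8 + 4
 = 439/16

27.4375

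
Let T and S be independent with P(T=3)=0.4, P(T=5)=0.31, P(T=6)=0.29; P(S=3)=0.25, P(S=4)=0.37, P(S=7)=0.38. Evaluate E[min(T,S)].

E[min(T,S)] = Σ_t Σ_s min(t,s) · P(T=t)P(S=s)
 = 3·0.1 + 3·0.148 + 3·0.152 + 3·0.0775 + 4·0.1147 + 5·0.1178 + 3·0.0725 + 4·0.1073 + 6·0.1102
 = 0.3 + 0.444 + 0.456 + 0.2325 + 0.4588 + 0.589 + 0.2175 + 0.4292 + 0.6612
 = 3.7882

3.7882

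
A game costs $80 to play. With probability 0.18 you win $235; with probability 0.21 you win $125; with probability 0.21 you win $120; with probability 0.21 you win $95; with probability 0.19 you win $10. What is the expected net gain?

E[payout] = 235·0.18 + 125·0.21 + 120·0.21 + 95·0.21 + 10·0.19
 = 42.3 + 26.25 + 25.2 + 19.95 + 1.9
 = 115.6
Net = 115.6 - 80 = 35.6

35.6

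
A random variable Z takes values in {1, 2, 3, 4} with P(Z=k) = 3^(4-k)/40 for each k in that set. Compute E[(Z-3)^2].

E[(Z-3)^2] = Σ (z-3)^2·P(Z=z)
 = 4·27/40 + 1·9/40 + 0·3/40 + 1·1/40
 = 27/10 + 9/40 + 0 + 1/40
 = 59/20

2.95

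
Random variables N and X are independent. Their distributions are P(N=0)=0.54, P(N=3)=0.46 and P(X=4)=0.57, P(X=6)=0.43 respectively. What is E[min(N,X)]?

E[min(N,X)] = Σ_n Σ_x min(n,x) · P(N=n)P(X=x)
 = 0·0.3078 + 0·0.2322 + 3·0.2622 + 3·0.1978
 = 0 + 0 + 0.7866 + 0.5934
 = 1.38

1.38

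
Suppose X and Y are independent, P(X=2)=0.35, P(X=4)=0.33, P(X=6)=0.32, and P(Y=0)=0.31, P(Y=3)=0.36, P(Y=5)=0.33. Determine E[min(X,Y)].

2.1486

E[min(X,Y)] = Σ_x Σ_y min(x,y) · P(X=x)P(Y=y)
 = 0·0.1085 + 2·0.126 + 2·0.1155 + 0·0.1023 + 3·0.1188 + 4·0.1089 + 0·0.0992 + 3·0.1152 + 5·0.1056
 = 0 + 0.252 + 0.231 + 0 + 0.3564 + 0.4356 + 0 + 0.3456 + 0.528
 = 2.1486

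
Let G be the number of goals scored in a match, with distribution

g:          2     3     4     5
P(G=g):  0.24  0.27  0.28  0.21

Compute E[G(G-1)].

9.66

E[G(G-1)] = Σ g(g-1)·P(G=g)
 = 2·0.24 + 6·0.27 + 12·0.28 + 20·0.21
 = 0.48 + 1.62 + 3.36 + 4.2
 = 9.66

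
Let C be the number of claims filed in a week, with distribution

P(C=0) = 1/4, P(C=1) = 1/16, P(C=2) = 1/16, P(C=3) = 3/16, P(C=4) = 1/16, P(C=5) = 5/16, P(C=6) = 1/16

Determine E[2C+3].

8.875

E[2C+3] = Σ (2c+3)·P(C=c)
 = 3·1/4 + 5·1/16 + 7·1/16 + 9·3/16 + 11·1/16 + 13·5/16 + 15·1/16
 = 3/4 + 5/16 + 7/16 + 27/16 + 11/16 + 65/16 + 15/16
 = 71/8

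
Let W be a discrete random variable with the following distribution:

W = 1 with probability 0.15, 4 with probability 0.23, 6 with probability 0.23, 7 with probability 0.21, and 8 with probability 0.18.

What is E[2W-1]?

E[2W-1] = Σ (2w-1)·P(W=w)
 = 1·0.15 + 7·0.23 + 11·0.23 + 13·0.21 + 15·0.18
 = 0.15 + 1.61 + 2.53 + 2.73 + 2.7
 = 9.72

9.72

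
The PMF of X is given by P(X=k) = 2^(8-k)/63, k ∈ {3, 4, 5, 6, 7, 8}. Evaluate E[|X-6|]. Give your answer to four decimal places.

2.2222

E[|X-6|] = Σ |x-6|·P(X=x)
 = 3·32/63 + 2·16/63 + 1·8/63 + 0·4/63 + 1·2/63 + 2·1/63
 = 32/21 + 32/63 + 8/63 + 0 + 2/63 + 2/63
 = 20/9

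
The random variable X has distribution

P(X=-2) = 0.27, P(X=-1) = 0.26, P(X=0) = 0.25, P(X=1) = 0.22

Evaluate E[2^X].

E[2^X] = Σ 2^x·P(X=x)
 = 0.25·0.27 + 0.5·0.26 + 1·0.25 + 2·0.22
 = 0.0675 + 0.13 + 0.25 + 0.44
 = 0.8875

0.8875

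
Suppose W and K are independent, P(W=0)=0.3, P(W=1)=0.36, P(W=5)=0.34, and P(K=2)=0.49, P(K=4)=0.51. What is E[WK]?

E[WK] = Σ_w Σ_k wk · P(W=w)P(K=k)
 = 0·0.147 + 0·0.153 + 2·0.1764 + 4·0.1836 + 10·0.1666 + 20·0.1734
 = 0 + 0 + 0.3528 + 0.7344 + 1.666 + 3.468
 = 6.2212

6.2212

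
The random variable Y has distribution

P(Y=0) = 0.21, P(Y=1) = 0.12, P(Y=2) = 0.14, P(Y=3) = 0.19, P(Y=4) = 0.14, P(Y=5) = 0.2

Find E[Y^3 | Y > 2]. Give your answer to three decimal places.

73.755

P(Y > 2) = 0.19 + 0.14 + 0.2 = 0.53.
E[Y^3 | Y > 2] = [27·0.19 + 64·0.14 + 125·0.2] / 0.53
 = 39.09 / 0.53
 = 3909/53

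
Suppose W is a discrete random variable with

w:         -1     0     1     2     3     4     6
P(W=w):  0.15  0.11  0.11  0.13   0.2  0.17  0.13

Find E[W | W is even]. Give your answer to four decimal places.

3.1852

P(W is even) = 0.11 + 0.13 + 0.17 + 0.13 = 0.54.
E[W | W is even] = [0·0.11 + 2·0.13 + 4·0.17 + 6·0.13] / 0.54
 = 1.72 / 0.54
 = 86/27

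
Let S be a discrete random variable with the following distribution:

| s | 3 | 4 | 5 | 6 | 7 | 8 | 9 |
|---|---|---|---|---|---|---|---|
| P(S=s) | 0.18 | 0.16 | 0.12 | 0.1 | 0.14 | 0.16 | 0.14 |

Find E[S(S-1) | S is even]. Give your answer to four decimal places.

P(S is even) = 0.16 + 0.1 + 0.16 = 0.42.
E[S(S-1) | S is even] = [12·0.16 + 30·0.1 + 56·0.16] / 0.42
 = 13.88 / 0.42
 = 694/21

33.0476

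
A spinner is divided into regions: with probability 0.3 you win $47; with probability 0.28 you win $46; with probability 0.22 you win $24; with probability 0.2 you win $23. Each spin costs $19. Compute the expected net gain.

E[payout] = 47·0.3 + 46·0.28 + 24·0.22 + 23·0.2
 = 14.1 + 12.88 + 5.28 + 4.6
 = 36.86
Net = 36.86 - 19 = 17.86

17.86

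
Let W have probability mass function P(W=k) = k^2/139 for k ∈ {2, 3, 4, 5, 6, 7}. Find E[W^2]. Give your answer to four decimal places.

33.6331

E[W^2] = Σ w^2·P(W=w)
 = 4·4/139 + 9·9/139 + 16·16/139 + 25·25/139 + 36·36/139 + 49·49/139
 = 16/139 + 81/139 + 256/139 + 625/139 + 1296/139 + 2401/139
 = 4675/139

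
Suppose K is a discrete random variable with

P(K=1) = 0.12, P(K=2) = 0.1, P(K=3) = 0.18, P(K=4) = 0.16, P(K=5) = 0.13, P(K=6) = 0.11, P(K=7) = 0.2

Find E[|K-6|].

2.19

E[|K-6|] = Σ |k-6|·P(K=k)
 = 5·0.12 + 4·0.1 + 3·0.18 + 2·0.16 + 1·0.13 + 0·0.11 + 1·0.2
 = 0.6 + 0.4 + 0.54 + 0.32 + 0.13 + 0 + 0.2
 = 2.19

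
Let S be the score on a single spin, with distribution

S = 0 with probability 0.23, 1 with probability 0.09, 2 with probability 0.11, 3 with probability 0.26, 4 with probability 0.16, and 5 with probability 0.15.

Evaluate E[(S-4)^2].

E[(S-4)^2] = Σ (s-4)^2·P(S=s)
 = 16·0.23 + 9·0.09 + 4·0.11 + 1·0.26 + 0·0.16 + 1·0.15
 = 3.68 + 0.81 + 0.44 + 0.26 + 0 + 0.15
 = 5.34

5.34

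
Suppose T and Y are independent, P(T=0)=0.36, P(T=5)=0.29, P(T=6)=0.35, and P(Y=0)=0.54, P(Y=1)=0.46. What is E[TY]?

1.633

E[TY] = Σ_t Σ_y ty · P(T=t)P(Y=y)
 = 0·0.1944 + 0·0.1656 + 0·0.1566 + 5·0.1334 + 0·0.189 + 6·0.161
 = 0 + 0 + 0 + 0.667 + 0 + 0.966
 = 1.633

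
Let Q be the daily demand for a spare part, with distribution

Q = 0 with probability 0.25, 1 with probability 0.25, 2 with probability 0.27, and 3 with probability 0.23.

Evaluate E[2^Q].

E[2^Q] = Σ 2^q·P(Q=q)
 = 1·0.25 + 2·0.25 + 4·0.27 + 8·0.23
 = 0.25 + 0.5 + 1.08 + 1.84
 = 3.67

3.67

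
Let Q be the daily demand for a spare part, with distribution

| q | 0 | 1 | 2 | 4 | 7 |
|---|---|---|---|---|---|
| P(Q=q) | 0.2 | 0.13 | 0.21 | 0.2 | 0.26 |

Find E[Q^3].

103.79

E[Q^3] = Σ q^3·P(Q=q)
 = 0·0.2 + 1·0.13 + 8·0.21 + 64·0.2 + 343·0.26
 = 0 + 0.13 + 1.68 + 12.8 + 89.18
 = 103.79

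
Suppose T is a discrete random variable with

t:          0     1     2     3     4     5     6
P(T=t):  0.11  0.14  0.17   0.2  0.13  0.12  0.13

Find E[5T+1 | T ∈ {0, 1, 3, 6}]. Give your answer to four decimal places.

P(T ∈ {0, 1, 3, 6}) = 0.11 + 0.14 + 0.2 + 0.13 = 0.58.
E[5T+1 | T ∈ {0, 1, 3, 6}] = [1·0.11 + 6·0.14 + 16·0.2 + 31·0.13] / 0.58
 = 8.18 / 0.58
 = 409/29

14.1034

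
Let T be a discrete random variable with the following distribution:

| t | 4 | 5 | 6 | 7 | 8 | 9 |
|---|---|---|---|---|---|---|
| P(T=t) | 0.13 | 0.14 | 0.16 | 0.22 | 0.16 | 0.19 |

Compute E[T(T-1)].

41.04

E[T(T-1)] = Σ t(t-1)·P(T=t)
 = 12·0.13 + 20·0.14 + 30·0.16 + 42·0.22 + 56·0.16 + 72·0.19
 = 1.56 + 2.8 + 4.8 + 9.24 + 8.96 + 13.68
 = 41.04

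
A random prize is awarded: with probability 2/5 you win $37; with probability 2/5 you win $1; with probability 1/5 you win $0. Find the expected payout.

15.2

E[payout] = 37·2/5 + 1·2/5 + 0·1/5
 = 74/5 + 2/5 + 0
 = 76/5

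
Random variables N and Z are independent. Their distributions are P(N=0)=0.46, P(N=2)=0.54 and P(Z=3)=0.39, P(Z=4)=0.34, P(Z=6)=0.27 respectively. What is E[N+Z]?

E[N+Z] = Σ_n Σ_z (n+z) · P(N=n)P(Z=z)
 = 3·0.1794 + 4·0.1564 + 6·0.1242 + 5·0.2106 + 6·0.1836 + 8·0.1458
 = 0.5382 + 0.6256 + 0.7452 + 1.053 + 1.1016 + 1.1664
 = 5.23

5.23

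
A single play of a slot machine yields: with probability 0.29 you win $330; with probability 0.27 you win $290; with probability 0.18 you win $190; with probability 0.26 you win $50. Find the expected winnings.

221.2

E[payout] = 330·0.29 + 290·0.27 + 190·0.18 + 50·0.26
 = 95.7 + 78.3 + 34.2 + 13
 = 221.2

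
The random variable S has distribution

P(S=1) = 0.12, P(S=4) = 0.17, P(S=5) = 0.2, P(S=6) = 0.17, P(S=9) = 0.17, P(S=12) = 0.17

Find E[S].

6.39

E[S] = Σ s·P(S=s)
 = 1·0.12 + 4·0.17 + 5·0.2 + 6·0.17 + 9·0.17 + 12·0.17
 = 0.12 + 0.68 + 1 + 1.02 + 1.53 + 2.04
 = 6.39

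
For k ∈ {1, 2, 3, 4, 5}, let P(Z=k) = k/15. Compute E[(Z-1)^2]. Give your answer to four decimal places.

E[(Z-1)^2] = Σ (z-1)^2·P(Z=z)
 = 0·1/15 + 1·2/15 + 4·1/5 + 9·4/15 + 16·1/3
 = 0 + 2/15 + 4/5 + 12/5 + 16/3
 = 26/3

8.6667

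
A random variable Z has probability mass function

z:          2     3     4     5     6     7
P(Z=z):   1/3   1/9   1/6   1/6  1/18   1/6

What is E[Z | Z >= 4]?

5.4

P(Z >= 4) = 1/6 + 1/6 + 1/18 + 1/6 = 5/9.
E[Z | Z >= 4] = [4·1/6 + 5·1/6 + 6·1/18 + 7·1/6] / (5/9)
 = 3 / (5/9)
 = 27/5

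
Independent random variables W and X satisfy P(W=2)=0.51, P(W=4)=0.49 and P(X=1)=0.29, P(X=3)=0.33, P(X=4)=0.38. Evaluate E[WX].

8.344

E[WX] = Σ_w Σ_x wx · P(W=w)P(X=x)
 = 2·0.1479 + 6·0.1683 + 8·0.1938 + 4·0.1421 + 12·0.1617 + 16·0.1862
 = 0.2958 + 1.0098 + 1.5504 + 0.5684 + 1.9404 + 2.9792
 = 8.344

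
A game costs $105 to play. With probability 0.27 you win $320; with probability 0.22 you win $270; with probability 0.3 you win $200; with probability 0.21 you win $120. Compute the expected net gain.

E[payout] = 320·0.27 + 270·0.22 + 200·0.3 + 120·0.21
 = 86.4 + 59.4 + 60 + 25.2
 = 231
Net = 231 - 105 = 126

126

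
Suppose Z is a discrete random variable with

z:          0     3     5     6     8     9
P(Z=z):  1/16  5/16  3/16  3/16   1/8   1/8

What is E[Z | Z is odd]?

P(Z is odd) = 5/16 + 3/16 + 1/8 = 5/8.
E[Z | Z is odd] = [3·5/16 + 5·3/16 + 9·1/8] / (5/8)
 = 3 / (5/8)
 = 24/5

4.8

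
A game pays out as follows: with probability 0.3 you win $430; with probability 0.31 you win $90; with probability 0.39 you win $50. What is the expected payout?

176.4

E[payout] = 430·0.3 + 90·0.31 + 50·0.39
 = 129 + 27.9 + 19.5
 = 176.4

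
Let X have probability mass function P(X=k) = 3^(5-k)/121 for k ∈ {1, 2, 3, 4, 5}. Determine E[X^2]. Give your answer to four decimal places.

2.8347

E[X^2] = Σ x^2·P(X=x)
 = 1·81/121 + 4·27/121 + 9·9/121 + 16·3/121 + 25·1/121
 = 81/121 + 108/121 + 81/121 + 48/121 + 25/121
 = 343/121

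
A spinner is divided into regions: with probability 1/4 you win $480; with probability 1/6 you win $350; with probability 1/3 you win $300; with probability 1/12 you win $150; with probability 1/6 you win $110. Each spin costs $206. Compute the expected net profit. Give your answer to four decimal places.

103.1667

E[payout] = 480·1/4 + 350·1/6 + 300·1/3 + 150·1/12 + 110·1/6
 = 120 + 175/3 + 100 + 25/2 + 55/3
 = 1855/6
Net = 1855/6 - 206 = 619/6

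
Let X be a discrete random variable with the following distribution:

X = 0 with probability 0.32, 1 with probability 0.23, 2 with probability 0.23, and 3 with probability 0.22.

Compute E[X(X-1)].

1.78

E[X(X-1)] = Σ x(x-1)·P(X=x)
 = 0·0.32 + 0·0.23 + 2·0.23 + 6·0.22
 = 0 + 0 + 0.46 + 1.32
 = 1.78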